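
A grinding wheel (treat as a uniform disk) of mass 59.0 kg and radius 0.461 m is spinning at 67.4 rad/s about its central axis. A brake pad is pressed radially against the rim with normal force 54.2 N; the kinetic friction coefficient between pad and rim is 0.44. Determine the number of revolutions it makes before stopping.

I = ½MR² = (1/2)(59.0)(0.461)² = 6.269 kg·m².
Friction force f = μN = (0.44)(54.2) = 23.85 N at the rim; torque magnitude τ = fR = 10.99 N·m, opposing ω.
|α| = τ/I = 10.99/6.269 = 1.754 rad/s² (deceleration).
ω² = ω₀² − 2|α|θ with ω = 0 ⇒ θ = ω₀²/(2|α|) = 1295 rad = 206.1 rev.

≈ 206 revolutions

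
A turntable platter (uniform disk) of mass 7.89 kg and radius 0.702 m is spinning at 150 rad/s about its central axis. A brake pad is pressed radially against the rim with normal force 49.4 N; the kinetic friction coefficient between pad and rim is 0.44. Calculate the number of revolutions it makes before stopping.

I = ½MR² = (1/2)(7.89)(0.702)² = 1.944 kg·m².
Friction force f = μN = (0.44)(49.4) = 21.74 N at the rim; torque magnitude τ = fR = 15.26 N·m, opposing ω.
|α| = τ/I = 15.26/1.944 = 7.849 rad/s² (deceleration).
ω² = ω₀² − 2|α|θ with ω = 0 ⇒ θ = ω₀²/(2|α|) = 1433 rad = 228.1 rev.

≈ 228 revolutions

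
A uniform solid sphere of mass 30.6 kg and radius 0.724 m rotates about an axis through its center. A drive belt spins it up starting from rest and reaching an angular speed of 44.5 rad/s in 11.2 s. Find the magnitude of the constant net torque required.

τ ≈ 25.5 N·m

I = (2/5)MR² = (2/5)(30.6)(0.724)² = 6.416 kg·m².
α = Δω/Δt = (44.5 − 0)/11.2 = 3.973 rad/s².
τ = Iα = (6.416)(3.973) = 25.49 N·m.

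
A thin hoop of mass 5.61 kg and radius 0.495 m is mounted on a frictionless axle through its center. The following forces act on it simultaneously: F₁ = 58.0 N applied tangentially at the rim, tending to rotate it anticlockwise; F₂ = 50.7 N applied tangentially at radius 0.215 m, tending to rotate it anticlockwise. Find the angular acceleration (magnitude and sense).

I = MR² = (5.61)(0.495)² = 1.375 kg·m².
Taking anticlockwise as positive: τ₁ = +(58.0)(0.495) = +28.71 N·m; τ₂ = +(50.7)(0.215) = +10.90 N·m.
Net torque τ = 39.61 N·m.
α = τ/I = 39.61/1.375 = 28.82 rad/s².

α ≈ 28.8 rad/s², anticlockwise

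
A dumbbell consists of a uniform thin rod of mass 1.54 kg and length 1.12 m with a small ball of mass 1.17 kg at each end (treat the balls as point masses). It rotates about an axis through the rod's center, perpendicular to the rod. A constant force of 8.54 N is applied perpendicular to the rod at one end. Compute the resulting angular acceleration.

I_rod = (1/12)ML² = (1/12)(1.54)(1.12)² = 0.1610 kg·m².
I_balls = 2·m·(L/2)² = 2(1.17)(0.5600)² = 0.7338 kg·m².
Total I = 0.8948 kg·m².
τ = F·(L/2) = (8.54)(0.560) = 4.782 N·m.
α = τ/I = 4.782/0.8948 = 5.345 rad/s².

α ≈ 5.34 rad/s²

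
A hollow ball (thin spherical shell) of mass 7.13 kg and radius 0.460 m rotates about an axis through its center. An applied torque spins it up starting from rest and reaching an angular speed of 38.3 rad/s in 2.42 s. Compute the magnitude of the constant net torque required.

τ ≈ 15.9 N·m

I = (2/3)MR² = (2/3)(7.13)(0.460)² = 1.006 kg·m².
α = Δω/Δt = (38.3 − 0)/2.42 = 15.83 rad/s².
τ = Iα = (1.006)(15.83) = 15.92 N·m.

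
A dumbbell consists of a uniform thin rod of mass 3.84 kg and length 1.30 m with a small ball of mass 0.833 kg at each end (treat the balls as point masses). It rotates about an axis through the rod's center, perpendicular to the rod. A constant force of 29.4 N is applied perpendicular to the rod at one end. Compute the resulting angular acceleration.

I_rod = (1/12)ML² = (1/12)(3.84)(1.30)² = 0.5408 kg·m².
I_balls = 2·m·(L/2)² = 2(0.833)(0.6500)² = 0.7039 kg·m².
Total I = 1.245 kg·m².
τ = F·(L/2) = (29.4)(0.650) = 19.11 N·m.
α = τ/I = 19.11/1.245 = 15.35 rad/s².

α ≈ 15.4 rad/s²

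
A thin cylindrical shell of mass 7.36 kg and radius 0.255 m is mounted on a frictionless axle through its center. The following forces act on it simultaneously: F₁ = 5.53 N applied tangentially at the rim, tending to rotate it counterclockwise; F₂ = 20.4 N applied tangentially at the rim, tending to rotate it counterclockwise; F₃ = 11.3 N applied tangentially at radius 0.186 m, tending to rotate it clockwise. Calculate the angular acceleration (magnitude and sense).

I = MR² = (7.36)(0.255)² = 0.4786 kg·m².
Taking counterclockwise as positive: τ₁ = +(5.53)(0.255) = +1.410 N·m; τ₂ = +(20.4)(0.255) = +5.202 N·m; τ₃ = −(11.3)(0.186) = −2.102 N·m.
Net torque τ = 4.510 N·m.
α = τ/I = 4.510/0.4786 = 9.424 rad/s².

α ≈ 9.42 rad/s², counterclockwise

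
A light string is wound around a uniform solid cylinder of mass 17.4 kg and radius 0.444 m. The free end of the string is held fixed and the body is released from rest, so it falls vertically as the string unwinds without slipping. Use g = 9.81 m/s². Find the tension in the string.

Translation: Mg − T = Ma. Rotation about the center: TR = Iα with I = ½MR².
With a = αR: T = (I/R²)a = (1/2)M a, so Mg = (1 + 0.5000)Ma.
a = g/(1 + 0.5000) = 9.81/1.500 = 6.540 m/s².
T = 0.5000·M·a = (0.5000)(17.4)(6.540) = 56.90 N.

T ≈ 56.9 N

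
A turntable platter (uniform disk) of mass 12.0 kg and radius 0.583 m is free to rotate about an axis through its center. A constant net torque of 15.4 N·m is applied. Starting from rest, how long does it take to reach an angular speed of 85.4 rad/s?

t ≈ 11.3 s

I = ½MR² = (1/2)(12.0)(0.583)² = 2.039 kg·m².
α = τ/I = 15.4/2.039 = 7.551 rad/s².
ω = αt ⇒ t = ω/α = 85.4/7.551 = 11.31 s.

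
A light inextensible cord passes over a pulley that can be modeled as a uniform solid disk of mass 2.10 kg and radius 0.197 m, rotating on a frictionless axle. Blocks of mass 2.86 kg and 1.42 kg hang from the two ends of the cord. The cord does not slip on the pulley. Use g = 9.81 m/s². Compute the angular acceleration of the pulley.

α ≈ 13.5 rad/s²

I = ½MR² = (1/2)(2.10)(0.197)² = 0.04075 kg·m².
Heavier block: m₁g − T₁ = m₁a. Lighter block: T₂ − m₂g = m₂a.
Pulley: (T₁ − T₂)R = Iα = I(a/R), so T₁ − T₂ = (I/R²)a = (1/2)M_p a = 1.050·a.
Adding the three: (m₁ − m₂)g = (m₁ + m₂ + 1.050)a, so a = (2.86 − 1.42)(9.81)/(2.86 + 1.42 + 1.050) = 2.650 m/s².
α = a/R = 2.650/0.197 = 13.45 rad/s².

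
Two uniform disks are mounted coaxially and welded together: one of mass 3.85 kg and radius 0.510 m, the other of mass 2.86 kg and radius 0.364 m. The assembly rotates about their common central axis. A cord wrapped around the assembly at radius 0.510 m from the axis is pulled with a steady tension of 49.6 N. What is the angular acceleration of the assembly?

I = ½M₁R₁² + ½M₂R₂² = ½(3.85)(0.510)² + ½(2.86)(0.364)² = 0.6902 kg·m².
τ = F r = (49.6)(0.510) = 25.30 N·m.
α = τ/I = 25.30/0.6902 = 36.65 rad/s².

α ≈ 36.7 rad/s²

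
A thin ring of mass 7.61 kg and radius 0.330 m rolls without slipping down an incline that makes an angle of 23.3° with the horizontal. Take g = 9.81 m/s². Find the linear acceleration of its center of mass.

Translation along the incline: Mg sinθ − f = Ma.
Rotation about the center: fR = Iα with I = MR². No-slip gives a = αR, so f = (I/R²)a = M a.
Substituting: Mg sinθ = (1 + 1.000)Ma, so a = g sinθ/(1 + 1.000) = (9.81) sin 23.3° / 2.000 = 1.940 m/s².

a ≈ 1.94 m/s²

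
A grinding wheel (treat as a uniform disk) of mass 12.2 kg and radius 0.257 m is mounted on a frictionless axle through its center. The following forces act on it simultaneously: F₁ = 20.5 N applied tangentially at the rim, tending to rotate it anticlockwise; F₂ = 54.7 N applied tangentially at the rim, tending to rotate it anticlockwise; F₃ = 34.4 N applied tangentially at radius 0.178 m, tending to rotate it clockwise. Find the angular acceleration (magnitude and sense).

α ≈ 32.8 rad/s², anticlockwise

I = ½MR² = (1/2)(12.2)(0.257)² = 0.4029 kg·m².
Taking anticlockwise as positive: τ₁ = +(20.5)(0.257) = +5.269 N·m; τ₂ = +(54.7)(0.257) = +14.06 N·m; τ₃ = −(34.4)(0.178) = −6.123 N·m.
Net torque τ = 13.20 N·m.
α = τ/I = 13.20/0.4029 = 32.77 rad/s².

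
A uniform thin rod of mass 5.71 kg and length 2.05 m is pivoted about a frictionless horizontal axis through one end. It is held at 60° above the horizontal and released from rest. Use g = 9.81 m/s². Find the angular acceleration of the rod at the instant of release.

α ≈ 3.59 rad/s²

About the pivot, I = (1/3)ML² = (1/3)(5.71)(2.05)² = 7.999 kg·m².
The weight acts at the center, a distance L/2 = 1.025 m from the pivot; τ = Mg(L/2) cos 60° = 28.71 N·m.
α = τ/I = 28.71/7.999 = 3.589 rad/s².
(Equivalently α = (3g/(2L)) cos 60° = 3.589 rad/s².)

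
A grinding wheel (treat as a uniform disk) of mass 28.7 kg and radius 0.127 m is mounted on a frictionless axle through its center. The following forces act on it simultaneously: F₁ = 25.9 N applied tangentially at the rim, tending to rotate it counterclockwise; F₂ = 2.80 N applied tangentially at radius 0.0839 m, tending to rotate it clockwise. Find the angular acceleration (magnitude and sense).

I = ½MR² = (1/2)(28.7)(0.127)² = 0.2315 kg·m².
Taking counterclockwise as positive: τ₁ = +(25.9)(0.127) = +3.289 N·m; τ₂ = −(2.80)(0.0839) = −0.2349 N·m.
Net torque τ = 3.054 N·m.
α = τ/I = 3.054/0.2315 = 13.20 rad/s².

α ≈ 13.2 rad/s², counterclockwise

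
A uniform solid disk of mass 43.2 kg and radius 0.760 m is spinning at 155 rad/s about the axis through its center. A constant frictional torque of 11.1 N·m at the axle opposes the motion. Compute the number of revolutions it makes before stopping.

≈ 2150 revolutions

I = ½MR² = (1/2)(43.2)(0.760)² = 12.48 kg·m².
The net torque has magnitude 11.1 N·m, opposing ω.
|α| = τ/I = 11.10/12.48 = 0.8897 rad/s² (deceleration).
ω² = ω₀² − 2|α|θ with ω = 0 ⇒ θ = ω₀²/(2|α|) = 13500 rad = 2149 rev.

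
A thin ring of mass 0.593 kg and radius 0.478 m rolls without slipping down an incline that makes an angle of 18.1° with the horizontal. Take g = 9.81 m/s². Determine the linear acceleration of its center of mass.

a ≈ 1.52 m/s²

Translation along the incline: Mg sinθ − f = Ma.
Rotation about the center: fR = Iα with I = MR². No-slip gives a = αR, so f = (I/R²)a = M a.
Substituting: Mg sinθ = (1 + 1.000)Ma, so a = g sinθ/(1 + 1.000) = (9.81) sin 18.1° / 2.000 = 1.524 m/s².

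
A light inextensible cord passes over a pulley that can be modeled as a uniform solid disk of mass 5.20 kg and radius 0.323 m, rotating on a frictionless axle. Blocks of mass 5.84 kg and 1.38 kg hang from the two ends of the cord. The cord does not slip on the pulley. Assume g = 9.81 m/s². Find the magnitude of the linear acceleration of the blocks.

a ≈ 4.46 m/s²

I = ½MR² = (1/2)(5.20)(0.323)² = 0.2713 kg·m².
Heavier block: m₁g − T₁ = m₁a. Lighter block: T₂ − m₂g = m₂a.
Pulley: (T₁ − T₂)R = Iα = I(a/R), so T₁ − T₂ = (I/R²)a = (1/2)M_p a = 2.600·a.
Adding the three: (m₁ − m₂)g = (m₁ + m₂ + 2.600)a, so a = (5.84 − 1.38)(9.81)/(5.84 + 1.38 + 2.600) = 4.455 m/s².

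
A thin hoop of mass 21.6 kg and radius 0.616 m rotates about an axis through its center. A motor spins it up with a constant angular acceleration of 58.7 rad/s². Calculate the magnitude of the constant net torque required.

τ ≈ 481 N·m

I = MR² = (21.6)(0.616)² = 8.196 kg·m².
τ = Iα = (8.196)(58.70) = 481.1 N·m.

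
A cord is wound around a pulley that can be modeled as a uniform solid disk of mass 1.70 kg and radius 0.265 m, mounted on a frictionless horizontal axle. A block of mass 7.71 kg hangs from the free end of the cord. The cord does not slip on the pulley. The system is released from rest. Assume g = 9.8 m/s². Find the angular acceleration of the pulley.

α ≈ 33.3 rad/s²

I = ½MR² = (1/2)(1.70)(0.265)² = 0.05969 kg·m².
Block: mg − T = ma. Pulley: TR = Iα. No-slip: a = αR, so T = (I/R²)a = 0.8500·a.
Then mg = (m + 0.8500)a, so a = (7.71)(9.8)/(7.71 + 0.8500) = 8.827 m/s².
α = a/R = 8.827/0.265 = 33.31 rad/s².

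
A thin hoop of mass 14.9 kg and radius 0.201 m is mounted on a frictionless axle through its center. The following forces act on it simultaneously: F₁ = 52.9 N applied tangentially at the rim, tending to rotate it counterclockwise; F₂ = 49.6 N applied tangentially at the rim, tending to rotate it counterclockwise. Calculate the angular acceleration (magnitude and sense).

α ≈ 34.2 rad/s², counterclockwise

I = MR² = (14.9)(0.201)² = 0.6020 kg·m².
Taking counterclockwise as positive: τ₁ = +(52.9)(0.201) = +10.63 N·m; τ₂ = +(49.6)(0.201) = +9.970 N·m.
Net torque τ = 20.60 N·m.
α = τ/I = 20.60/0.6020 = 34.22 rad/s².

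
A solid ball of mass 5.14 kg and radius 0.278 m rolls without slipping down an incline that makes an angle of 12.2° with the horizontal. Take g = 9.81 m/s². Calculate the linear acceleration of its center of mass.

Translation along the incline: Mg sinθ − f = Ma.
Rotation about the center: fR = Iα with I = (2/5)MR². No-slip gives a = αR, so f = (I/R²)a = (2/5)M a.
Substituting: Mg sinθ = (1 + 0.4000)Ma, so a = g sinθ/(1 + 0.4000) = (9.81) sin 12.2° / 1.400 = 1.481 m/s².

a ≈ 1.48 m/s²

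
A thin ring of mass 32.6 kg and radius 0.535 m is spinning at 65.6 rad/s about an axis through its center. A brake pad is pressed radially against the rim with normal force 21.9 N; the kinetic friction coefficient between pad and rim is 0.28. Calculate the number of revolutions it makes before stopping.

≈ 974 revolutions

I = MR² = (32.6)(0.535)² = 9.331 kg·m².
Friction force f = μN = (0.28)(21.9) = 6.132 N at the rim; torque magnitude τ = fR = 3.281 N·m, opposing ω.
|α| = τ/I = 3.281/9.331 = 0.3516 rad/s² (deceleration).
ω² = ω₀² − 2|α|θ with ω = 0 ⇒ θ = ω₀²/(2|α|) = 6120 rad = 974.0 rev.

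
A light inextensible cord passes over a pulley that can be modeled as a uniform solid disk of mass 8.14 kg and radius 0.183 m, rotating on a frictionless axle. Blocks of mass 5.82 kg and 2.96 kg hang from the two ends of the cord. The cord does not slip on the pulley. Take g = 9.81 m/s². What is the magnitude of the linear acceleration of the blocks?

I = ½MR² = (1/2)(8.14)(0.183)² = 0.1363 kg·m².
Heavier block: m₁g − T₁ = m₁a. Lighter block: T₂ − m₂g = m₂a.
Pulley: (T₁ − T₂)R = Iα = I(a/R), so T₁ − T₂ = (I/R²)a = (1/2)M_p a = 4.070·a.
Adding the three: (m₁ − m₂)g = (m₁ + m₂ + 4.070)a, so a = (5.82 − 2.96)(9.81)/(5.82 + 2.96 + 4.070) = 2.183 m/s².

a ≈ 2.18 m/s²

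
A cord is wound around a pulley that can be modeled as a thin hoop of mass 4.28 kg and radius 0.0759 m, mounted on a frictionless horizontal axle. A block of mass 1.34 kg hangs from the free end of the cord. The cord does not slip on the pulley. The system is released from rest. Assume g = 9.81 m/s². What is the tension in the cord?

T ≈ 10.0 N

I = MR² = (4.28)(0.0759)² = 0.02466 kg·m².
Block: mg − T = ma. Pulley: TR = Iα. No-slip: a = αR, so T = (I/R²)a = 4.280·a.
Then mg = (m + 4.280)a, so a = (1.34)(9.81)/(1.34 + 4.280) = 2.339 m/s².
T = 4.280·a = 10.01 N.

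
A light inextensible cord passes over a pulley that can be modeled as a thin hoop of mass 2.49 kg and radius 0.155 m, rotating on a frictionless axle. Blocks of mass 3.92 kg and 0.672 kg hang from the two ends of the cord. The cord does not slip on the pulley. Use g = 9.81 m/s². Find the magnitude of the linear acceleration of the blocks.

a ≈ 4.50 m/s²

I = MR² = (2.49)(0.155)² = 0.05982 kg·m².
Heavier block: m₁g − T₁ = m₁a. Lighter block: T₂ − m₂g = m₂a.
Pulley: (T₁ − T₂)R = Iα = I(a/R), so T₁ − T₂ = (I/R²)a = 1·M_p a = 2.490·a.
Adding the three: (m₁ − m₂)g = (m₁ + m₂ + 2.490)a, so a = (3.92 − 0.672)(9.81)/(3.92 + 0.672 + 2.490) = 4.499 m/s².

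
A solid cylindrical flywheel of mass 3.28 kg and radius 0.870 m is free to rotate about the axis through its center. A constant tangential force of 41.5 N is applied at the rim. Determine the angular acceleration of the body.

I = ½MR² = (1/2)(3.28)(0.870)² = 1.241 kg·m².
τ = F R = (41.5)(0.870) = 36.10 N·m.
Newton's second law for rotation, τ = Iα, gives α = τ/I = 36.10/1.241 = 29.09 rad/s².

α ≈ 29.1 rad/s²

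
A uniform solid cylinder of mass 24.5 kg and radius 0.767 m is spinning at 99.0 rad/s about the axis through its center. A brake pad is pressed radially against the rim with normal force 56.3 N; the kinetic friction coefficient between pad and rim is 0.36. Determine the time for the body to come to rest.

I = ½MR² = (1/2)(24.5)(0.767)² = 7.207 kg·m².
Friction force f = μN = (0.36)(56.3) = 20.27 N at the rim; torque magnitude τ = fR = 15.55 N·m, opposing ω.
|α| = τ/I = 15.55/7.207 = 2.157 rad/s² (deceleration).
0 = ω₀ − |α|t ⇒ t = ω₀/|α| = 99.0/2.157 = 45.89 s.

t ≈ 45.9 s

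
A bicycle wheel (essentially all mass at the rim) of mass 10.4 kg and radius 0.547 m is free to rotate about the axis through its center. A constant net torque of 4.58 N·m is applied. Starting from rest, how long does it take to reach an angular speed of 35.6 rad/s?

I = MR² = (10.4)(0.547)² = 3.112 kg·m².
α = τ/I = 4.58/3.112 = 1.472 rad/s².
ω = αt ⇒ t = ω/α = 35.6/1.472 = 24.19 s.

t ≈ 24.2 s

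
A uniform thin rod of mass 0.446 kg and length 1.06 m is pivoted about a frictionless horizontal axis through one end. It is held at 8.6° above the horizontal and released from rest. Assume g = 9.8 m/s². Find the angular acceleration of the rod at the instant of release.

About the pivot, I = (1/3)ML² = (1/3)(0.446)(1.06)² = 0.1670 kg·m².
The weight acts at the center, a distance L/2 = 0.5300 m from the pivot; τ = Mg(L/2) cos 8.6° = 2.290 N·m.
α = τ/I = 2.290/0.1670 = 13.71 rad/s².

α ≈ 13.7 rad/s²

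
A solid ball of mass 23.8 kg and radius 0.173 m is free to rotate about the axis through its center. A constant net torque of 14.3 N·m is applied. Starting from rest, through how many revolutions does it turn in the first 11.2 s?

I = (2/5)MR² = (2/5)(23.8)(0.173)² = 0.2849 kg·m².
α = τ/I = 14.3/0.2849 = 50.19 rad/s².
θ = ½αt² = ½(50.19)(11.2)² = 3148 rad.
Revolutions = θ/(2π) = 501.0.

≈ 501 revolutions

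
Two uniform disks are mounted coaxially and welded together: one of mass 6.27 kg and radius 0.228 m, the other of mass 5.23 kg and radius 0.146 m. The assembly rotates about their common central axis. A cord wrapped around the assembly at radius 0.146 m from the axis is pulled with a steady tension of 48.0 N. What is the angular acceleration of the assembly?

α ≈ 32.0 rad/s²

I = ½M₁R₁² + ½M₂R₂² = ½(6.27)(0.228)² + ½(5.23)(0.146)² = 0.2187 kg·m².
τ = F r = (48.0)(0.146) = 7.008 N·m.
α = τ/I = 7.008/0.2187 = 32.04 rad/s².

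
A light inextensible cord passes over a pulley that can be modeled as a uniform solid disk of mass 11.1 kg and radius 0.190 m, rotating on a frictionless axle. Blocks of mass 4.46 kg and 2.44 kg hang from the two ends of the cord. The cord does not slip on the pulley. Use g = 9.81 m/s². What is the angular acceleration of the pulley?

I = ½MR² = (1/2)(11.1)(0.190)² = 0.2004 kg·m².
Heavier block: m₁g − T₁ = m₁a. Lighter block: T₂ − m₂g = m₂a.
Pulley: (T₁ − T₂)R = Iα = I(a/R), so T₁ − T₂ = (I/R²)a = (1/2)M_p a = 5.550·a.
Adding the three: (m₁ − m₂)g = (m₁ + m₂ + 5.550)a, so a = (4.46 − 2.44)(9.81)/(4.46 + 2.44 + 5.550) = 1.592 m/s².
α = a/R = 1.592/0.190 = 8.377 rad/s².

α ≈ 8.38 rad/s²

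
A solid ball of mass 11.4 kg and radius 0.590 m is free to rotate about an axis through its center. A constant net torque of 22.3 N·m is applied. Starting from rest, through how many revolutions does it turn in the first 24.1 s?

I = (2/5)MR² = (2/5)(11.4)(0.590)² = 1.587 kg·m².
α = τ/I = 22.3/1.587 = 14.05 rad/s².
θ = ½αt² = ½(14.05)(24.1)² = 4080 rad.
Revolutions = θ/(2π) = 649.3.

≈ 649 revolutions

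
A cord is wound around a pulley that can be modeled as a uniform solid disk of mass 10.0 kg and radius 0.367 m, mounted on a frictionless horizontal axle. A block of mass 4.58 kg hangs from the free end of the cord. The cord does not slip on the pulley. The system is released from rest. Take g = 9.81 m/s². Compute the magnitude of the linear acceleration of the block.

a ≈ 4.69 m/s²

I = ½MR² = (1/2)(10.0)(0.367)² = 0.6734 kg·m².
Block: mg − T = ma. Pulley: TR = Iα. No-slip: a = αR, so T = (I/R²)a = 5.000·a.
Then mg = (m + 5.000)a, so a = (4.58)(9.81)/(4.58 + 5.000) = 4.690 m/s².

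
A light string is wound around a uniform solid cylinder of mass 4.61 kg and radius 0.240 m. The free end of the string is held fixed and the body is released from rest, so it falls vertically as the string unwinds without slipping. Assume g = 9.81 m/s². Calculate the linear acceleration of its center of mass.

Translation: Mg − T = Ma. Rotation about the center: TR = Iα with I = ½MR².
With a = αR: T = (I/R²)a = (1/2)M a, so Mg = (1 + 0.5000)Ma.
a = g/(1 + 0.5000) = 9.81/1.500 = 6.540 m/s².

a ≈ 6.54 m/s²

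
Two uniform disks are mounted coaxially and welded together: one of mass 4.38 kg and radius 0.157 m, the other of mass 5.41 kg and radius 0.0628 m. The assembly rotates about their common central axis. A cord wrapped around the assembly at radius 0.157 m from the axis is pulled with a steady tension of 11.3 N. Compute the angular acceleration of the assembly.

α ≈ 27.4 rad/s²

I = ½M₁R₁² + ½M₂R₂² = ½(4.38)(0.157)² + ½(5.41)(0.0628)² = 0.06465 kg·m².
τ = F r = (11.3)(0.157) = 1.774 N·m.
α = τ/I = 1.774/0.06465 = 27.44 rad/s².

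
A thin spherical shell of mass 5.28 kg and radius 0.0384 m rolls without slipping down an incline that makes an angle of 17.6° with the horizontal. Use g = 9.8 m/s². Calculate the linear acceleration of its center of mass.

a ≈ 1.78 m/s²

Translation along the incline: Mg sinθ − f = Ma.
Rotation about the center: fR = Iα with I = (2/3)MR². No-slip gives a = αR, so f = (I/R²)a = (2/3)M a.
Substituting: Mg sinθ = (1 + 0.6667)Ma, so a = g sinθ/(1 + 0.6667) = (9.8) sin 17.6° / 1.667 = 1.778 m/s².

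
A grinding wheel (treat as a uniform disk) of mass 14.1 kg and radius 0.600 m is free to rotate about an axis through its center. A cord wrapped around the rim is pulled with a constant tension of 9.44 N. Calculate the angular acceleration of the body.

α ≈ 2.23 rad/s²

I = ½MR² = (1/2)(14.1)(0.600)² = 2.538 kg·m².
τ = F R = (9.44)(0.600) = 5.664 N·m.
From τ = Iα: α = 5.664/2.538 = 2.232 rad/s².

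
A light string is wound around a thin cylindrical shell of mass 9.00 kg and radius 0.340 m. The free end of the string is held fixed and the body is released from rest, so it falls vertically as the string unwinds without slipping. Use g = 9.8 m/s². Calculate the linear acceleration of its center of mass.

Translation: Mg − T = Ma. Rotation about the center: TR = Iα with I = MR².
With a = αR: T = (I/R²)a = M a, so Mg = (1 + 1.000)Ma.
a = g/(1 + 1.000) = 9.8/2.000 = 4.900 m/s².

a ≈ 4.90 m/s²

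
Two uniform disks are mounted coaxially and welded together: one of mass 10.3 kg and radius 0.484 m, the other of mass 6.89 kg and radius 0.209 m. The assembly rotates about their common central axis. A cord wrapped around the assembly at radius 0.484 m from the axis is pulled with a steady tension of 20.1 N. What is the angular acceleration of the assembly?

I = ½M₁R₁² + ½M₂R₂² = ½(10.3)(0.484)² + ½(6.89)(0.209)² = 1.357 kg·m².
τ = F r = (20.1)(0.484) = 9.728 N·m.
α = τ/I = 9.728/1.357 = 7.170 rad/s².

α ≈ 7.17 rad/s²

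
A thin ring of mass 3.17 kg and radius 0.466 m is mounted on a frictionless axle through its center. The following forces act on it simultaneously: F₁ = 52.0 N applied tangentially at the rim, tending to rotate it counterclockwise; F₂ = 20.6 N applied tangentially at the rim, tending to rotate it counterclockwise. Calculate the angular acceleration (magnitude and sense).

α ≈ 49.1 rad/s², counterclockwise

I = MR² = (3.17)(0.466)² = 0.6884 kg·m².
Taking counterclockwise as positive: τ₁ = +(52.0)(0.466) = +24.23 N·m; τ₂ = +(20.6)(0.466) = +9.600 N·m.
Net torque τ = 33.83 N·m.
α = τ/I = 33.83/0.6884 = 49.15 rad/s².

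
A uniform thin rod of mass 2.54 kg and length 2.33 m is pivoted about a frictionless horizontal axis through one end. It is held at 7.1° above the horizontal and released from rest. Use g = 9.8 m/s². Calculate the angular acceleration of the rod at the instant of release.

About the pivot, I = (1/3)ML² = (1/3)(2.54)(2.33)² = 4.596 kg·m².
The weight acts at the center, a distance L/2 = 1.165 m from the pivot; τ = Mg(L/2) cos 7.1° = 28.78 N·m.
α = τ/I = 28.78/4.596 = 6.261 rad/s².
(Equivalently α = (3g/(2L)) cos 7.1° = 6.261 rad/s².)

α ≈ 6.26 rad/s²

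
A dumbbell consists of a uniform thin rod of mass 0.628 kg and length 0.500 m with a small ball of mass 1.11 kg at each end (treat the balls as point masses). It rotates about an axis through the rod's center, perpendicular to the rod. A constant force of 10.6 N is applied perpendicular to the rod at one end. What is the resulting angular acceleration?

I_rod = (1/12)ML² = (1/12)(0.628)(0.500)² = 0.01308 kg·m².
I_balls = 2·m·(L/2)² = 2(1.11)(0.2500)² = 0.1388 kg·m².
Total I = 0.1518 kg·m².
τ = F·(L/2) = (10.6)(0.250) = 2.650 N·m.
α = τ/I = 2.650/0.1518 = 17.45 rad/s².

α ≈ 17.5 rad/s²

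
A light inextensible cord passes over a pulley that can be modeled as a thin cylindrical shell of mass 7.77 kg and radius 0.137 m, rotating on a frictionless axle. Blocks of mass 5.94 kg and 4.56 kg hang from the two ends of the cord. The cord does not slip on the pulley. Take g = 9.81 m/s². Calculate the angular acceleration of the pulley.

α ≈ 5.41 rad/s²

I = MR² = (7.77)(0.137)² = 0.1458 kg·m².
Heavier block: m₁g − T₁ = m₁a. Lighter block: T₂ − m₂g = m₂a.
Pulley: (T₁ − T₂)R = Iα = I(a/R), so T₁ − T₂ = (I/R²)a = 1·M_p a = 7.770·a.
Adding the three: (m₁ − m₂)g = (m₁ + m₂ + 7.770)a, so a = (5.94 − 4.56)(9.81)/(5.94 + 4.56 + 7.770) = 0.7410 m/s².
α = a/R = 0.7410/0.137 = 5.409 rad/s².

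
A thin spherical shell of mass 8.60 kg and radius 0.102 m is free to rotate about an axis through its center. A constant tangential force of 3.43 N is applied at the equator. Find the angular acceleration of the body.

I = (2/3)MR² = (2/3)(8.60)(0.102)² = 0.05965 kg·m².
τ = F R = (3.43)(0.102) = 0.3499 N·m.
Newton's second law for rotation, τ = Iα, gives α = τ/I = 0.3499/0.05965 = 5.865 rad/s².

α ≈ 5.87 rad/s²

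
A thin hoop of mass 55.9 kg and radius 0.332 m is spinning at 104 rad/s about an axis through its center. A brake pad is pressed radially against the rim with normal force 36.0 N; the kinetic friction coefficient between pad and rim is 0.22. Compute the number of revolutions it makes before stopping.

≈ 2020 revolutions

I = MR² = (55.9)(0.332)² = 6.162 kg·m².
Friction force f = μN = (0.22)(36.0) = 7.920 N at the rim; torque magnitude τ = fR = 2.629 N·m, opposing ω.
|α| = τ/I = 2.629/6.162 = 0.4268 rad/s² (deceleration).
ω² = ω₀² − 2|α|θ with ω = 0 ⇒ θ = ω₀²/(2|α|) = 12670 rad = 2017 rev.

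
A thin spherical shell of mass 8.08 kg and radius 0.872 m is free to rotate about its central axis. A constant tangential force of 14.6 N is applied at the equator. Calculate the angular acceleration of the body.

I = (2/3)MR² = (2/3)(8.08)(0.872)² = 4.096 kg·m².
τ = F R = (14.6)(0.872) = 12.73 N·m.
From τ = Iα: α = 12.73/4.096 = 3.108 rad/s².

α ≈ 3.11 rad/s²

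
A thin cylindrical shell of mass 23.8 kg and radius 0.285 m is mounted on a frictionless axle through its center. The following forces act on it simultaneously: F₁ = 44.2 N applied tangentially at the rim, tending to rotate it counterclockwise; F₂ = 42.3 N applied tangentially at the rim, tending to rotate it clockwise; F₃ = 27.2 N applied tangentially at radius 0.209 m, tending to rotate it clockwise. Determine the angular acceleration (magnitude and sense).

I = MR² = (23.8)(0.285)² = 1.933 kg·m².
Taking counterclockwise as positive: τ₁ = +(44.2)(0.285) = +12.60 N·m; τ₂ = −(42.3)(0.285) = −12.06 N·m; τ₃ = −(27.2)(0.209) = −5.685 N·m.
Net torque τ = -5.143 N·m.
α = τ/I = -5.143/1.933 = -2.661 rad/s².

α ≈ 2.66 rad/s², clockwise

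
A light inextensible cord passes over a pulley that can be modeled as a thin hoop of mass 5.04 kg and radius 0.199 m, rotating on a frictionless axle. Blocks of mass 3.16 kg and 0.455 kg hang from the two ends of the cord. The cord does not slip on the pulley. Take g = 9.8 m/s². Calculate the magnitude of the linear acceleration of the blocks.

I = MR² = (5.04)(0.199)² = 0.1996 kg·m².
Heavier block: m₁g − T₁ = m₁a. Lighter block: T₂ − m₂g = m₂a.
Pulley: (T₁ − T₂)R = Iα = I(a/R), so T₁ − T₂ = (I/R²)a = 1·M_p a = 5.040·a.
Adding the three: (m₁ − m₂)g = (m₁ + m₂ + 5.040)a, so a = (3.16 − 0.455)(9.8)/(3.16 + 0.455 + 5.040) = 3.063 m/s².

a ≈ 3.06 m/s²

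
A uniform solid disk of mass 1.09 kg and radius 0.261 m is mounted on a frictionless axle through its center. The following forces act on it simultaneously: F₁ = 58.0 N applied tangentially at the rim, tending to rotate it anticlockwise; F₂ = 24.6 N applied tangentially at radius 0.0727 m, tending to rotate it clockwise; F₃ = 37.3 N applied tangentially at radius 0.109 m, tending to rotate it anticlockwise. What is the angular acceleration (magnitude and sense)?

α ≈ 469 rad/s², anticlockwise

I = ½MR² = (1/2)(1.09)(0.261)² = 0.03713 kg·m².
Taking anticlockwise as positive: τ₁ = +(58.0)(0.261) = +15.14 N·m; τ₂ = −(24.6)(0.0727) = −1.788 N·m; τ₃ = +(37.3)(0.109) = +4.066 N·m.
Net torque τ = 17.42 N·m.
α = τ/I = 17.42/0.03713 = 469.1 rad/s².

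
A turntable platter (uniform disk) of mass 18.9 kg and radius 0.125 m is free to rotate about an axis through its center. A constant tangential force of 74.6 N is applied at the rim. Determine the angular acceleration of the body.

α ≈ 63.2 rad/s²

I = ½MR² = (1/2)(18.9)(0.125)² = 0.1477 kg·m².
τ = F R = (74.6)(0.125) = 9.325 N·m.
From τ = Iα: α = 9.325/0.1477 = 63.15 rad/s².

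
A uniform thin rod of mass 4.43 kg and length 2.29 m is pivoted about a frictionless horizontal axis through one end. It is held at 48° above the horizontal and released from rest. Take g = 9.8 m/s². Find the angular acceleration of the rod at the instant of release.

α ≈ 4.30 rad/s²

About the pivot, I = (1/3)ML² = (1/3)(4.43)(2.29)² = 7.744 kg·m².
The weight acts at the center, a distance L/2 = 1.145 m from the pivot; τ = Mg(L/2) cos 48° = 33.26 N·m.
α = τ/I = 33.26/7.744 = 4.295 rad/s².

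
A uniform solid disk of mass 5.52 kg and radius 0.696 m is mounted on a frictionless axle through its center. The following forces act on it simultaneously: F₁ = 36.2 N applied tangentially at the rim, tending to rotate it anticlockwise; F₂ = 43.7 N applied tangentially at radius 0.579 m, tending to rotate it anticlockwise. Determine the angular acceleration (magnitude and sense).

α ≈ 37.8 rad/s², anticlockwise

I = ½MR² = (1/2)(5.52)(0.696)² = 1.337 kg·m².
Taking anticlockwise as positive: τ₁ = +(36.2)(0.696) = +25.20 N·m; τ₂ = +(43.7)(0.579) = +25.30 N·m.
Net torque τ = 50.50 N·m.
α = τ/I = 50.50/1.337 = 37.77 rad/s².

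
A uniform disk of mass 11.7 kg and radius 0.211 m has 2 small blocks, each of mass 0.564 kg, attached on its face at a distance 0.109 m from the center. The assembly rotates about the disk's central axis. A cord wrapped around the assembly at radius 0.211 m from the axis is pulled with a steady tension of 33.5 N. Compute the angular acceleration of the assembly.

I_disk = ½MR² = ½(11.7)(0.211)² = 0.2604 kg·m².
I_blocks = 2·m·r² = 2(0.564)(0.109)² = 0.01340 kg·m².
Total I = 0.2738 kg·m².
τ = F r = (33.5)(0.211) = 7.068 N·m.
α = τ/I = 7.068/0.2738 = 25.81 rad/s².

α ≈ 25.8 rad/s²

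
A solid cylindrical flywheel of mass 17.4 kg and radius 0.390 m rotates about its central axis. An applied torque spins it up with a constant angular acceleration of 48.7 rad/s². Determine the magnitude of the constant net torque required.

τ ≈ 64.4 N·m

I = ½MR² = (1/2)(17.4)(0.390)² = 1.323 kg·m².
τ = Iα = (1.323)(48.70) = 64.44 N·m.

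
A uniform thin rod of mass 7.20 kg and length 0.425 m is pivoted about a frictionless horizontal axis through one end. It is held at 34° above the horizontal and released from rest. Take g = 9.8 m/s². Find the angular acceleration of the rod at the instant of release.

About the pivot, I = (1/3)ML² = (1/3)(7.20)(0.425)² = 0.4335 kg·m².
The weight acts at the center, a distance L/2 = 0.2125 m from the pivot; τ = Mg(L/2) cos 34° = 12.43 N·m.
α = τ/I = 12.43/0.4335 = 28.67 rad/s².

α ≈ 28.7 rad/s²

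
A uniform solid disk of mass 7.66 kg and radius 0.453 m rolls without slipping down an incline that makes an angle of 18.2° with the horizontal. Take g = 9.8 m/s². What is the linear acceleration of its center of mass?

a ≈ 2.04 m/s²

Translation along the incline: Mg sinθ − f = Ma.
Rotation about the center: fR = Iα with I = ½MR². No-slip gives a = αR, so f = (I/R²)a = (1/2)M a.
Substituting: Mg sinθ = (1 + 0.5000)Ma, so a = g sinθ/(1 + 0.5000) = (9.8) sin 18.2° / 1.500 = 2.041 m/s².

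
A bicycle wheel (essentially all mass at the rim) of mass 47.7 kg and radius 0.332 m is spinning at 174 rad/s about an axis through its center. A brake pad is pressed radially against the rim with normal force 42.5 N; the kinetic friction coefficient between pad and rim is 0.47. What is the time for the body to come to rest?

t ≈ 138 s

I = MR² = (47.7)(0.332)² = 5.258 kg·m².
Friction force f = μN = (0.47)(42.5) = 19.97 N at the rim; torque magnitude τ = fR = 6.632 N·m, opposing ω.
|α| = τ/I = 6.632/5.258 = 1.261 rad/s² (deceleration).
0 = ω₀ − |α|t ⇒ t = ω₀/|α| = 174/1.261 = 137.9 s.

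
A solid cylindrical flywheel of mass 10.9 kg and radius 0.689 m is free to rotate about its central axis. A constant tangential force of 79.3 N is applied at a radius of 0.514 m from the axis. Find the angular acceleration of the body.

α ≈ 15.8 rad/s²

I = ½MR² = (1/2)(10.9)(0.689)² = 2.587 kg·m².
τ = F·r = (79.3)(0.514) = 40.76 N·m.
From τ = Iα: α = 40.76/2.587 = 15.75 rad/s².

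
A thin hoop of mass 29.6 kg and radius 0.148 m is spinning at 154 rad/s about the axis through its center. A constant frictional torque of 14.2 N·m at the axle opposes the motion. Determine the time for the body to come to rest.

t ≈ 7.03 s

I = MR² = (29.6)(0.148)² = 0.6484 kg·m².
The net torque has magnitude 14.2 N·m, opposing ω.
|α| = τ/I = 14.20/0.6484 = 21.90 rad/s² (deceleration).
0 = ω₀ − |α|t ⇒ t = ω₀/|α| = 154/21.90 = 7.031 s.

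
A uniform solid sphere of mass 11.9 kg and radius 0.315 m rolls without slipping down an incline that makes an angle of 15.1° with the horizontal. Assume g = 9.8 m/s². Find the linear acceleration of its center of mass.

a ≈ 1.82 m/s²

Translation along the incline: Mg sinθ − f = Ma.
Rotation about the center: fR = Iα with I = (2/5)MR². No-slip gives a = αR, so f = (I/R²)a = (2/5)M a.
Substituting: Mg sinθ = (1 + 0.4000)Ma, so a = g sinθ/(1 + 0.4000) = (9.8) sin 15.1° / 1.400 = 1.824 m/s².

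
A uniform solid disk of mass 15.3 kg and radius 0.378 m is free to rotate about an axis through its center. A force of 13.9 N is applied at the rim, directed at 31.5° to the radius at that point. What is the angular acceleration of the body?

I = ½MR² = (1/2)(15.3)(0.378)² = 1.093 kg·m².
Only the tangential component produces torque: τ = F R sinθ = (13.9)(0.378) sin 31.5° = 2.745 N·m.
Newton's second law for rotation, τ = Iα, gives α = τ/I = 2.745/1.093 = 2.512 rad/s².

α ≈ 2.51 rad/s²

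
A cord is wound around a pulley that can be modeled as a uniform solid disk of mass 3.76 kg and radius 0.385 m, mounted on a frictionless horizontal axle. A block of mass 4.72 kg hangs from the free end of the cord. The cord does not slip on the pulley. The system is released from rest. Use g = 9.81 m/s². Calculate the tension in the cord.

T ≈ 13.2 N

I = ½MR² = (1/2)(3.76)(0.385)² = 0.2787 kg·m².
Block: mg − T = ma. Pulley: TR = Iα. No-slip: a = αR, so T = (I/R²)a = 1.880·a.
Then mg = (m + 1.880)a, so a = (4.72)(9.81)/(4.72 + 1.880) = 7.016 m/s².
T = 1.880·a = 13.19 N.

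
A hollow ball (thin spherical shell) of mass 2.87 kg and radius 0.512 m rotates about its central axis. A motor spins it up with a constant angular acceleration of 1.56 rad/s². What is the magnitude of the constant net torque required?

τ ≈ 0.782 N·m

I = (2/3)MR² = (2/3)(2.87)(0.512)² = 0.5016 kg·m².
τ = Iα = (0.5016)(1.560) = 0.7824 N·m.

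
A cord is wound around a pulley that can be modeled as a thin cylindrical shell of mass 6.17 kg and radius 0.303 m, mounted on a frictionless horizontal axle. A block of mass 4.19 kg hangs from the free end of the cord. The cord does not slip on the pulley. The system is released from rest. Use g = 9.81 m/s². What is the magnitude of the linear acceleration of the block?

a ≈ 3.97 m/s²

I = MR² = (6.17)(0.303)² = 0.5665 kg·m².
Block: mg − T = ma. Pulley: TR = Iα. No-slip: a = αR, so T = (I/R²)a = 6.170·a.
Then mg = (m + 6.170)a, so a = (4.19)(9.81)/(4.19 + 6.170) = 3.968 m/s².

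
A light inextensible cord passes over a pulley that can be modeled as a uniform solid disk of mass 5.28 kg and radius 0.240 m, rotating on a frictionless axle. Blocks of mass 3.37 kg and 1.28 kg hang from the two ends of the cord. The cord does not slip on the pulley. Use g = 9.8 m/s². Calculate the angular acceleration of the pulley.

I = ½MR² = (1/2)(5.28)(0.240)² = 0.1521 kg·m².
Heavier block: m₁g − T₁ = m₁a. Lighter block: T₂ − m₂g = m₂a.
Pulley: (T₁ − T₂)R = Iα = I(a/R), so T₁ − T₂ = (I/R²)a = (1/2)M_p a = 2.640·a.
Adding the three: (m₁ − m₂)g = (m₁ + m₂ + 2.640)a, so a = (3.37 − 1.28)(9.8)/(3.37 + 1.28 + 2.640) = 2.810 m/s².
α = a/R = 2.810/0.240 = 11.71 rad/s².

α ≈ 11.7 rad/s²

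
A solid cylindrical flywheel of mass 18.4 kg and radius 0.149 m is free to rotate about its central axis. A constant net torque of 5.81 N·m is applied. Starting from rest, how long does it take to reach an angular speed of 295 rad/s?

t ≈ 10.4 s

I = ½MR² = (1/2)(18.4)(0.149)² = 0.2042 kg·m².
α = τ/I = 5.81/0.2042 = 28.45 rad/s².
ω = αt ⇒ t = ω/α = 295/28.45 = 10.37 s.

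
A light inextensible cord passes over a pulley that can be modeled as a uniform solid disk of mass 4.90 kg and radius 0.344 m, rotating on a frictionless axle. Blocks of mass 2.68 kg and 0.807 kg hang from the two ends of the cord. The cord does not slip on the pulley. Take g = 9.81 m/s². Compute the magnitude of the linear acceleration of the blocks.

I = ½MR² = (1/2)(4.90)(0.344)² = 0.2899 kg·m².
Heavier block: m₁g − T₁ = m₁a. Lighter block: T₂ − m₂g = m₂a.
Pulley: (T₁ − T₂)R = Iα = I(a/R), so T₁ − T₂ = (I/R²)a = (1/2)M_p a = 2.450·a.
Adding the three: (m₁ − m₂)g = (m₁ + m₂ + 2.450)a, so a = (2.68 − 0.807)(9.81)/(2.68 + 0.807 + 2.450) = 3.095 m/s².

a ≈ 3.09 m/s²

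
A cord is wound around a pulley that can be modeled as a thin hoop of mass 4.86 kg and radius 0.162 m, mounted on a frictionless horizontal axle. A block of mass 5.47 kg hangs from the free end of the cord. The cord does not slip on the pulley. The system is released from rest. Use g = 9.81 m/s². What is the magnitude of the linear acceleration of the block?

a ≈ 5.19 m/s²

I = MR² = (4.86)(0.162)² = 0.1275 kg·m².
Block: mg − T = ma. Pulley: TR = Iα. No-slip: a = αR, so T = (I/R²)a = 4.860·a.
Then mg = (m + 4.860)a, so a = (5.47)(9.81)/(5.47 + 4.860) = 5.195 m/s².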